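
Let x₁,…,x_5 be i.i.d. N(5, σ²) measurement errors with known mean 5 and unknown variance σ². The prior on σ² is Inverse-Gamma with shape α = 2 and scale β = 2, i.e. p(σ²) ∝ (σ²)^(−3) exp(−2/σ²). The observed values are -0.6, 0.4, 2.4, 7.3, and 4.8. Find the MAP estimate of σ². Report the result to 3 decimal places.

Sum of squared deviations about the known mean: SS = (-0.6−5)² + (0.4−5)² + (2.4−5)² + (7.3−5)² + (4.8−5)² = 64.61.
The Normal likelihood contributes (σ²)^(−n/2) exp(−SS/(2σ²)), so the posterior is Inverse-Gamma(α + n/2, β + SS/2) = Inverse-Gamma(4.5, 34.305).
The mode of Inverse-Gamma(a, b) is b/(a+1) = 34.305/5.5 ≈ 6.237.

σ̂²_MAP = 6.237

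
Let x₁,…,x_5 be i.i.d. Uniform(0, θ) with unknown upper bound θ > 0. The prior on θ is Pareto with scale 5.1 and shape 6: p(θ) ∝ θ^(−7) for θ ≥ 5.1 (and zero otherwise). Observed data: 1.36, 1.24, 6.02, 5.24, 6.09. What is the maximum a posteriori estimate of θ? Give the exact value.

θ̂_MAP = 6.09

The Uniform(0, θ) likelihood is θ^(−n) for θ ≥ max(xᵢ), zero otherwise. Here max(xᵢ) = 6.09.
Posterior ∝ θ^(−7) · θ^(−5) = θ^(−12) on θ ≥ max(5.1, 6.09) = 6.09.
This density is strictly decreasing in θ, so the posterior mode lies at the lower boundary of the support.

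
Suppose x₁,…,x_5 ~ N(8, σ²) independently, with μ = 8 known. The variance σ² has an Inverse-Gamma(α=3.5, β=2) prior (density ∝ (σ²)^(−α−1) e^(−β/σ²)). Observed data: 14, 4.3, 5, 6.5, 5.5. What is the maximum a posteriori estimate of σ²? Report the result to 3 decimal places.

Sum of squared deviations about the known mean: SS = (14−8)² + (4.3−8)² + (5−8)² + (6.5−8)² + (5.5−8)² = 67.19.
The Normal likelihood contributes (σ²)^(−n/2) exp(−SS/(2σ²)), so the posterior is Inverse-Gamma(α + n/2, β + SS/2) = Inverse-Gamma(6, 35.595).
The mode of Inverse-Gamma(a, b) is b/(a+1) = 35.595/7 ≈ 5.085.

σ̂²_MAP = 5.085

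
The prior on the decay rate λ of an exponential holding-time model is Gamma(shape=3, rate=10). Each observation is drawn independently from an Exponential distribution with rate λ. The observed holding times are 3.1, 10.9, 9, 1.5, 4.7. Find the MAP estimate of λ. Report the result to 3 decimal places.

The Exponential(rate=λ) likelihood is ∝ λ^n e^(−λΣtᵢ). Here n = 5 and Σtᵢ = 3.1 + 10.9 + 9 + 1.5 + 4.7 = 29.2.
Posterior ∝ λ^2e^(−10λ) · λ^5e^(−29.2λ) = λ^7e^(−39.2λ), i.e. Gamma(8, 39.2).
Mode = (a−1)/b = 7/39.2 ≈ 0.179.

λ̂_MAP = 0.179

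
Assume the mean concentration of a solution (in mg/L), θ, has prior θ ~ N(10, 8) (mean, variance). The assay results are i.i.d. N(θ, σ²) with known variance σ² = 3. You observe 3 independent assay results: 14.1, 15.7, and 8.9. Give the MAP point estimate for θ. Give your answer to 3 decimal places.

θ̂_MAP = 12.578

n = 3; x̄ = (14.1 + 15.7 + 8.9)/3 = 38.7/3 = 12.9.
For a Normal prior and Normal likelihood with known variance, the posterior is Normal; its mode equals its mean, the precision-weighted average.
Prior precision 1/σ₀² = 1/8 = 0.125; data precision n/σ² = 3/3 = 1.
θ̂ = (0.125·10 + 1·12.9) / (0.125 + 1) = 14.15/1.125 = 566/45 ≈ 12.578.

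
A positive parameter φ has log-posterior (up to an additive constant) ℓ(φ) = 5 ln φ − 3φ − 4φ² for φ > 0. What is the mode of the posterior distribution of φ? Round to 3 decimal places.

ℓ'(φ) = 5/φ − 3 − 8φ. Setting this to zero and multiplying by φ: 8φ² + 3φ − 5 = 0.
φ = (−3 + √(3² + 4·8·5)) / (2·8) = (−3 + √169) / 16 = (−3 + 13)/16 = 5/8.
ℓ''(φ) = −5/φ² − 8 < 0, confirming a maximum.

φ̂_MAP = 0.625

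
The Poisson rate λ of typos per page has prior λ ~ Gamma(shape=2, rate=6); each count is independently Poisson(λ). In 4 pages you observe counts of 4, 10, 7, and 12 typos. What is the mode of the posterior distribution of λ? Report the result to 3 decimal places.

λ̂_MAP = 3.400

Σxᵢ = 4+10+7+12 = 33, with n = 4.
Posterior ∝ λe^(−6λ) · λ^33e^(−4λ) = λ^34e^(−10λ), i.e. Gamma(shape=35, rate=10).
The mode of a Gamma(a, b) with a ≥ 1 (shape–rate) is (a−1)/b = 34/10 ≈ 3.400.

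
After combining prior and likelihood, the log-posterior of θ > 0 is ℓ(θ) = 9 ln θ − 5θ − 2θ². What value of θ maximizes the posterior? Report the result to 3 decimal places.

ℓ'(θ) = 9/θ − 5 − 4θ. Setting this to zero and multiplying by θ: 4θ² + 5θ − 9 = 0.
θ = (−5 + √(5² + 4·4·9)) / (2·4) = (−5 + √169) / 8 = (−5 + 13)/8 = 1.
ℓ''(θ) = −9/θ² − 4 < 0, confirming a maximum.

θ̂_MAP = 1.000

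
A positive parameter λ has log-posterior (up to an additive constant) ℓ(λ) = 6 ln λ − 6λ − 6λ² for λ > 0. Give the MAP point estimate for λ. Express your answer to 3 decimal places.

λ̂_MAP = 0.500

ℓ'(λ) = 6/λ − 6 − 12λ. Setting this to zero and multiplying by λ: 12λ² + 6λ − 6 = 0.
λ = (−6 + √(6² + 4·12·6)) / (2·12) = (−6 + √324) / 24 = (−6 + 18)/24 = 1/2.
ℓ''(λ) = −6/λ² − 12 < 0, confirming a maximum.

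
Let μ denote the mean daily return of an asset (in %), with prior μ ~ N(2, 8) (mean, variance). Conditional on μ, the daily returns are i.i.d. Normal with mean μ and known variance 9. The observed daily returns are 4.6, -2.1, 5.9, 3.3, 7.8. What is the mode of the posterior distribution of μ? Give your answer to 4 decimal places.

μ̂_MAP = 3.5510

n = 5; x̄ = (4.6 + (-2.1) + 5.9 + 3.3 + 7.8)/5 = 19.5/5 = 3.9.
For a Normal prior and Normal likelihood with known variance, the posterior is Normal; its mode equals its mean, the precision-weighted average.
Prior precision 1/σ₀² = 1/8 = 0.125; data precision n/σ² = 5/9.
μ̂ = (0.125·2 + (5/9)·3.9) / (0.125 + 5/9) = (29/12)/(49/72) = 174/49 ≈ 3.5510.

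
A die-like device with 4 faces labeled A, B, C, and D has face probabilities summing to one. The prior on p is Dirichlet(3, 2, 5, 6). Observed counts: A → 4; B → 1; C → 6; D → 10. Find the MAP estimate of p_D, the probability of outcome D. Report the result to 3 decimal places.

The posterior is Dirichlet(αᵢ + nᵢ) = Dirichlet(7, 3, 11, 16).
For a Dirichlet(a₁,…,a_K) with all aᵢ > 1, the mode has j-th component (aⱼ − 1)/(Σaᵢ − K).
Here Σaᵢ = 37 and K = 4, so p_D = (16 − 1)/(37 − 4) = 15/33 ≈ 0.455.

MAP estimate of p_D = 0.455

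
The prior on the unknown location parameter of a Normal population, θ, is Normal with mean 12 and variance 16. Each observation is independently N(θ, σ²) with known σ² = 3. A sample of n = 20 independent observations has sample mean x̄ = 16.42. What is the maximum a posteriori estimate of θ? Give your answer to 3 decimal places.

n = 20, x̄ = 16.42.
For a Normal prior and Normal likelihood with known variance, the posterior is Normal; its mode equals its mean, the precision-weighted average.
Prior precision 1/σ₀² = 1/16 = 0.0625; data precision n/σ² = 20/3.
θ̂ = (0.0625·12 + (20/3)·16.42) / (0.0625 + 20/3) = (6613/60)/(323/48) = 1556/95 ≈ 16.379.

θ̂_MAP = 16.379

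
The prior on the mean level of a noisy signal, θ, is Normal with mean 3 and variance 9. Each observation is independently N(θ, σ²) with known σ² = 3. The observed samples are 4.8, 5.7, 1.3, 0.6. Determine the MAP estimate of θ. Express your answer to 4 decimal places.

n = 4; x̄ = (4.8 + 5.7 + 1.3 + 0.6)/4 = 12.4/4 = 3.1.
For a Normal prior and Normal likelihood with known variance, the posterior is Normal; its mode equals its mean, the precision-weighted average.
Prior precision 1/σ₀² = 1/9; data precision n/σ² = 4/3.
θ̂ = ((1/9)·3 + (4/3)·3.1) / (1/9 + 4/3) = (67/15)/(13/9) = 201/65 ≈ 3.0923.

θ̂_MAP = 3.0923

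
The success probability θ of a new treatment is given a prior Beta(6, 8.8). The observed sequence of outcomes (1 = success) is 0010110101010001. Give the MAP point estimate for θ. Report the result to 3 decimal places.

θ̂_MAP = 0.417

Prior: Beta(6, 8.8).
Data: 7 successes in 16 trials (from the sequence). The binomial likelihood contributes θ^7(1−θ)^9, so the posterior is Beta(6+7, 8.8+9) = Beta(13, 17.8).
For Beta(a, b) with a, b > 1 the mode is (a−1)/(a+b−2) = 12/28.8 ≈ 0.417.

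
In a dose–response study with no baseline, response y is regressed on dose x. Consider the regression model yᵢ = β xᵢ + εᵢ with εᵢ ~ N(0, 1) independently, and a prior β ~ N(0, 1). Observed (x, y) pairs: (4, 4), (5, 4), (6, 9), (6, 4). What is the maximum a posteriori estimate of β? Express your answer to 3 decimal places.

log p(β | y) = −Σ(yᵢ − βxᵢ)²/(2·1) − β²/(2·1) + const.
Setting the derivative to zero: Σxᵢ(yᵢ − βxᵢ)/1 − β/1 = 0, so β = Σxᵢyᵢ / (Σxᵢ² + σ²/τ²).
Σxᵢyᵢ = 4·4 + 5·4 + 6·9 + 6·4 = 114; Σxᵢ² = 113; σ²/τ² = 1.
β̂_MAP = 114 / (113 + 1) = 114/114 ≈ 1.000.

β̂_MAP = 1.000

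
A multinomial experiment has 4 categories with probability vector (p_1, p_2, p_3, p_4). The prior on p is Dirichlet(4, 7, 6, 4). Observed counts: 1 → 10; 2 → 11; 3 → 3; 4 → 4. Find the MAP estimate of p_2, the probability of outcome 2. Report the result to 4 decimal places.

The posterior is Dirichlet(αᵢ + nᵢ) = Dirichlet(14, 18, 9, 8).
For a Dirichlet(a₁,…,a_K) with all aᵢ > 1, the mode has j-th component (aⱼ − 1)/(Σaᵢ − K).
Here Σaᵢ = 49 and K = 4, so p_2 = (18 − 1)/(49 − 4) = 17/45 ≈ 0.3778.

MAP estimate: 0.3778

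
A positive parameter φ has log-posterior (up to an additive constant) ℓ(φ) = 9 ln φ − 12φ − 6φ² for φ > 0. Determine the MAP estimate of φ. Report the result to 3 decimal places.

φ̂_MAP = 0.500

ℓ'(φ) = 9/φ − 12 − 12φ. Setting this to zero and multiplying by φ: 12φ² + 12φ − 9 = 0.
φ = (−12 + √(12² + 4·12·9)) / (2·12) = (−12 + √576) / 24 = (−12 + 24)/24 = 1/2.
ℓ''(φ) = −9/φ² − 12 < 0, confirming a maximum.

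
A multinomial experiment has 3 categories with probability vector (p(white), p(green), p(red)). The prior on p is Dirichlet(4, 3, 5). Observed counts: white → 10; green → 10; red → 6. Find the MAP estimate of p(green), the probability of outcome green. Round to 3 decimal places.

The posterior is Dirichlet(αᵢ + nᵢ) = Dirichlet(14, 13, 11).
For a Dirichlet(a₁,…,a_K) with all aᵢ > 1, the mode has j-th component (aⱼ − 1)/(Σaᵢ − K).
Here Σaᵢ = 38 and K = 3, so p(green) = (13 − 1)/(38 − 3) = 12/35 ≈ 0.343.

MAP estimate of p(green) = 0.343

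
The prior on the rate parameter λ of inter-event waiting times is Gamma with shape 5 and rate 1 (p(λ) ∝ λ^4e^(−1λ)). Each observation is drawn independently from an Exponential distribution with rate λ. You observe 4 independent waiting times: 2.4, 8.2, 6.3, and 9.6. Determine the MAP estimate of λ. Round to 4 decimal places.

λ̂_MAP = 0.2909

The Exponential(rate=λ) likelihood is ∝ λ^n e^(−λΣtᵢ). Here n = 4 and Σtᵢ = 2.4 + 8.2 + 6.3 + 9.6 = 26.5.
Posterior ∝ λ^4e^(−1λ) · λ^4e^(−26.5λ) = λ^8e^(−27.5λ), i.e. Gamma(9, 27.5).
Mode = (a−1)/b = 8/27.5 ≈ 0.2909.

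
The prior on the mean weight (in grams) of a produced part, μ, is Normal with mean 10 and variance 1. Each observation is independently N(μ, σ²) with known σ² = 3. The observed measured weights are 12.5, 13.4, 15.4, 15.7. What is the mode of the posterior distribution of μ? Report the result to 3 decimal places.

μ̂_MAP = 12.429

n = 4; x̄ = (12.5 + 13.4 + 15.4 + 15.7)/4 = 57/4 = 14.25.
For a Normal prior and Normal likelihood with known variance, the posterior is Normal; its mode equals its mean, the precision-weighted average.
Prior precision 1/σ₀² = 1/1 = 1; data precision n/σ² = 4/3.
μ̂ = (1·10 + (4/3)·14.25) / (1 + 4/3) = 29/(7/3) = 87/7 ≈ 12.429.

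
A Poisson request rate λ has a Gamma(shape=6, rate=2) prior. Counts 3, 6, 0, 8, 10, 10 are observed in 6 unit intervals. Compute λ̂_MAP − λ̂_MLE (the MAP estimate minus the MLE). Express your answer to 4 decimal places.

Σxᵢ = 37. Posterior is Gamma(43, 8); MAP = (43−1)/8 = 42/8 ≈ 5.25000.
MLE = x̄ = 37/6 ≈ 6.16667.
Difference = 42/8 − 37/6 = -11/12 ≈ -0.9167.

MAP − MLE = -0.9167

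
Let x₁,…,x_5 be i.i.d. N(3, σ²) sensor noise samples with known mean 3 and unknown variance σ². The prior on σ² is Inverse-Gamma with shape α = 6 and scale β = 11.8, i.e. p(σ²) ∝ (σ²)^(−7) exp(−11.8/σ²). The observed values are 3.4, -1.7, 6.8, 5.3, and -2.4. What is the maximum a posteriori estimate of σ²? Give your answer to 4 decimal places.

Sum of squared deviations about the known mean: SS = (3.4−3)² + (-1.7−3)² + (6.8−3)² + (5.3−3)² + (-2.4−3)² = 71.14.
The Normal likelihood contributes (σ²)^(−n/2) exp(−SS/(2σ²)), so the posterior is Inverse-Gamma(α + n/2, β + SS/2) = Inverse-Gamma(8.5, 47.37).
The mode of Inverse-Gamma(a, b) is b/(a+1) = 47.37/9.5 ≈ 4.9863.

σ̂²_MAP = 4.9863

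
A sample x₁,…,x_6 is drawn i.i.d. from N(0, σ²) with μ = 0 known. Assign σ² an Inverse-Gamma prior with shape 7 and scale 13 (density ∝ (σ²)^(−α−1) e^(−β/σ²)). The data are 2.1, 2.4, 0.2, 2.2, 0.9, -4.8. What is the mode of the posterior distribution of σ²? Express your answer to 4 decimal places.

σ̂²_MAP = 2.9500

Sum of squared deviations about the known mean: SS = (2.1−0)² + (2.4−0)² + (0.2−0)² + (2.2−0)² + (0.9−0)² + (-4.8−0)² = 38.9.
The Normal likelihood contributes (σ²)^(−n/2) exp(−SS/(2σ²)), so the posterior is Inverse-Gamma(α + n/2, β + SS/2) = Inverse-Gamma(10, 32.45).
The mode of Inverse-Gamma(a, b) is b/(a+1) = 32.45/11 ≈ 2.9500.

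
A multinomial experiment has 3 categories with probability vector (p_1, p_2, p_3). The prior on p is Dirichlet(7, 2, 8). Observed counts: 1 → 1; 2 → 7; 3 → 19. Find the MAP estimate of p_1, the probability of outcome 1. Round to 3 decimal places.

MAP estimate: 0.171

The posterior is Dirichlet(αᵢ + nᵢ) = Dirichlet(8, 9, 27).
For a Dirichlet(a₁,…,a_K) with all aᵢ > 1, the mode has j-th component (aⱼ − 1)/(Σaᵢ − K).
Here Σaᵢ = 44 and K = 3, so p_1 = (8 − 1)/(44 − 3) = 7/41 ≈ 0.171.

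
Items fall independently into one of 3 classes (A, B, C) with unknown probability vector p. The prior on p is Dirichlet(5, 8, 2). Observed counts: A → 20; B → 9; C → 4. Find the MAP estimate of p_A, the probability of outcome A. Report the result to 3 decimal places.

MAP estimate of p_A = 0.533

The posterior is Dirichlet(αᵢ + nᵢ) = Dirichlet(25, 17, 6).
For a Dirichlet(a₁,…,a_K) with all aᵢ > 1, the mode has j-th component (aⱼ − 1)/(Σaᵢ − K).
Here Σaᵢ = 48 and K = 3, so p_A = (25 − 1)/(48 − 3) = 24/45 ≈ 0.533.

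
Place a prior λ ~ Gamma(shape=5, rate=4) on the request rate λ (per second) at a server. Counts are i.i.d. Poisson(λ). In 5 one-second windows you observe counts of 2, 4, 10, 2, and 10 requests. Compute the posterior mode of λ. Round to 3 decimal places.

λ̂_MAP = 3.556

Σxᵢ = 2+4+10+2+10 = 28, with n = 5.
Posterior ∝ λ^4e^(−4λ) · λ^28e^(−5λ) = λ^32e^(−9λ), i.e. Gamma(shape=33, rate=9).
The mode of a Gamma(a, b) with a ≥ 1 (shape–rate) is (a−1)/b = 32/9 ≈ 3.556.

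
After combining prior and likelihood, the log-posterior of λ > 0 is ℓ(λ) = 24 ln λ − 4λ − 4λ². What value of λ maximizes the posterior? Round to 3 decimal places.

ℓ'(λ) = 24/λ − 4 − 8λ. Setting this to zero and multiplying by λ: 8λ² + 4λ − 24 = 0.
λ = (−4 + √(4² + 4·8·24)) / (2·8) = (−4 + √784) / 16 = (−4 + 28)/16 = 3/2.
ℓ''(λ) = −24/λ² − 8 < 0, confirming a maximum.

λ̂_MAP = 1.500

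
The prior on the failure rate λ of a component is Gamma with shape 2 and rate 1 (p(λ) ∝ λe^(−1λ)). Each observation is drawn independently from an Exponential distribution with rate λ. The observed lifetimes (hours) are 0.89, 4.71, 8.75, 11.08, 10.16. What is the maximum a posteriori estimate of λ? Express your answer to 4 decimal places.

λ̂_MAP = 0.1640

The Exponential(rate=λ) likelihood is ∝ λ^n e^(−λΣtᵢ). Here n = 5 and Σtᵢ = 0.89 + 4.71 + 8.75 + 11.08 + 10.16 = 35.59.
Posterior ∝ λe^(−1λ) · λ^5e^(−35.59λ) = λ^6e^(−36.59λ), i.e. Gamma(7, 36.59).
Mode = (a−1)/b = 6/36.59 ≈ 0.1640.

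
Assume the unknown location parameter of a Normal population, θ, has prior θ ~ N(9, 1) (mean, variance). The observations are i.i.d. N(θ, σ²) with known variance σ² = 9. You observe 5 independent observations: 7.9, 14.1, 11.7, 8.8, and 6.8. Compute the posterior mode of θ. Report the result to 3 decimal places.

n = 5; x̄ = (7.9 + 14.1 + 11.7 + 8.8 + 6.8)/5 = 49.3/5 = 9.86.
For a Normal prior and Normal likelihood with known variance, the posterior is Normal; its mode equals its mean, the precision-weighted average.
Prior precision 1/σ₀² = 1/1 = 1; data precision n/σ² = 5/9.
θ̂ = (1·9 + (5/9)·9.86) / (1 + 5/9) = (1303/90)/(14/9) = 1303/140 ≈ 9.307.

θ̂_MAP = 9.307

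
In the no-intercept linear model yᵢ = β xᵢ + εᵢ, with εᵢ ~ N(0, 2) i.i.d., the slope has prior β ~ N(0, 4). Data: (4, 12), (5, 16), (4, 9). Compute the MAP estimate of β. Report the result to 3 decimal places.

β̂_MAP = 2.852

log p(β | y) = −Σ(yᵢ − βxᵢ)²/(2·2) − β²/(2·4) + const.
Setting the derivative to zero: Σxᵢ(yᵢ − βxᵢ)/2 − β/4 = 0, so β = Σxᵢyᵢ / (Σxᵢ² + σ²/τ²).
Σxᵢyᵢ = 4·12 + 5·16 + 4·9 = 164; Σxᵢ² = 57; σ²/τ² = 0.5.
β̂_MAP = 164 / (57 + 0.5) = 164/57.5 ≈ 2.852.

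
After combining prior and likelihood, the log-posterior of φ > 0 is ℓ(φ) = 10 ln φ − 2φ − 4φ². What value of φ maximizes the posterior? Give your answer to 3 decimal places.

ℓ'(φ) = 10/φ − 2 − 8φ. Setting this to zero and multiplying by φ: 8φ² + 2φ − 10 = 0.
φ = (−2 + √(2² + 4·8·10)) / (2·8) = (−2 + √324) / 16 = (−2 + 18)/16 = 1.
ℓ''(φ) = −10/φ² − 8 < 0, confirming a maximum.

φ̂_MAP = 1.000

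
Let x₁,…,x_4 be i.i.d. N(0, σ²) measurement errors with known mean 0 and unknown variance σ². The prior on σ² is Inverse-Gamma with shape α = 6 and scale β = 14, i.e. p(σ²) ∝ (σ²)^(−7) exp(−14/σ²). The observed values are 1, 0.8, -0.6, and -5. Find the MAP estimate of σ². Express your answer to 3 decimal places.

σ̂²_MAP = 3.056

Sum of squared deviations about the known mean: SS = (1−0)² + (0.8−0)² + (-0.6−0)² + (-5−0)² = 27.
The Normal likelihood contributes (σ²)^(−n/2) exp(−SS/(2σ²)), so the posterior is Inverse-Gamma(α + n/2, β + SS/2) = Inverse-Gamma(8, 27.5).
The mode of Inverse-Gamma(a, b) is b/(a+1) = 27.5/9 ≈ 3.056.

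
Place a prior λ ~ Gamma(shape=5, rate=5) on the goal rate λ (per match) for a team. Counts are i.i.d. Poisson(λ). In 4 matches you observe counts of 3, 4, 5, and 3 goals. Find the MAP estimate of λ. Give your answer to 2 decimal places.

λ̂_MAP = 2.11

Σxᵢ = 3+4+5+3 = 15, with n = 4.
Posterior ∝ λ^4e^(−5λ) · λ^15e^(−4λ) = λ^19e^(−9λ), i.e. Gamma(shape=20, rate=9).
The mode of a Gamma(a, b) with a ≥ 1 (shape–rate) is (a−1)/b = 19/9 ≈ 2.11.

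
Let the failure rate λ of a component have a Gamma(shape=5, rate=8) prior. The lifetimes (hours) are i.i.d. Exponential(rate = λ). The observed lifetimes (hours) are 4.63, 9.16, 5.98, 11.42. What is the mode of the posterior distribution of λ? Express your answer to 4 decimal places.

λ̂_MAP = 0.2041

The Exponential(rate=λ) likelihood is ∝ λ^n e^(−λΣtᵢ). Here n = 4 and Σtᵢ = 4.63 + 9.16 + 5.98 + 11.42 = 31.19.
Posterior ∝ λ^4e^(−8λ) · λ^4e^(−31.19λ) = λ^8e^(−39.19λ), i.e. Gamma(9, 39.19).
Mode = (a−1)/b = 8/39.19 ≈ 0.2041.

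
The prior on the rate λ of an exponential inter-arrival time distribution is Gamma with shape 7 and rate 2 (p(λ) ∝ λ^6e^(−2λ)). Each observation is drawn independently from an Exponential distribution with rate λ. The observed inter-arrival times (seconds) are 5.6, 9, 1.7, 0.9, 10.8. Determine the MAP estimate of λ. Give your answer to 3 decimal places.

λ̂_MAP = 0.367

The Exponential(rate=λ) likelihood is ∝ λ^n e^(−λΣtᵢ). Here n = 5 and Σtᵢ = 5.6 + 9 + 1.7 + 0.9 + 10.8 = 28.
Posterior ∝ λ^6e^(−2λ) · λ^5e^(−28λ) = λ^11e^(−30λ), i.e. Gamma(12, 30).
Mode = (a−1)/b = 11/30 ≈ 0.367.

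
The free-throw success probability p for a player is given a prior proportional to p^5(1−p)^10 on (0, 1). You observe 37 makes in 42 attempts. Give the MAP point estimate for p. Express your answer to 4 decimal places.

p̂_MAP = 0.7368

The prior density ∝ p^5(1−p)^10 is the kernel of Beta(6, 11).
Data: 37 successes in 42 trials. The binomial likelihood contributes p^37(1−p)^5, so the posterior is Beta(6+37, 11+5) = Beta(43, 16).
For Beta(a, b) with a, b > 1 the mode is (a−1)/(a+b−2) = 42/57 ≈ 0.7368.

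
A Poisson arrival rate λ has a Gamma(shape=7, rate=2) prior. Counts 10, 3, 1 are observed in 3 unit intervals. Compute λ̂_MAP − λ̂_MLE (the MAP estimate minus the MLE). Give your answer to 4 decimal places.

MAP − MLE = -0.6667

Σxᵢ = 14. Posterior is Gamma(21, 5); MAP = (21−1)/5 = 20/5 ≈ 4.00000.
MLE = x̄ = 14/3 ≈ 4.66667.
Difference = 20/5 − 14/3 = -2/3 ≈ -0.6667.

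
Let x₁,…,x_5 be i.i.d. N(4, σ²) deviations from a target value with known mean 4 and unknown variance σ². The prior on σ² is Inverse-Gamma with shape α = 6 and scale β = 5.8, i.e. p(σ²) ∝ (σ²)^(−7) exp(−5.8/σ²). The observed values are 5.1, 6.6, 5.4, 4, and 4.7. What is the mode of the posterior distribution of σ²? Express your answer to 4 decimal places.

Sum of squared deviations about the known mean: SS = (5.1−4)² + (6.6−4)² + (5.4−4)² + (4−4)² + (4.7−4)² = 10.42.
The Normal likelihood contributes (σ²)^(−n/2) exp(−SS/(2σ²)), so the posterior is Inverse-Gamma(α + n/2, β + SS/2) = Inverse-Gamma(8.5, 11.01).
The mode of Inverse-Gamma(a, b) is b/(a+1) = 11.01/9.5 ≈ 1.1589.

σ̂²_MAP = 1.1589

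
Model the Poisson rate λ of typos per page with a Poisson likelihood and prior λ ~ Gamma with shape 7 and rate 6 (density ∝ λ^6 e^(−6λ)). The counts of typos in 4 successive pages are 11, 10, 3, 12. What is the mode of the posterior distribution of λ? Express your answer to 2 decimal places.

Σxᵢ = 11+10+3+12 = 36, with n = 4.
Posterior ∝ λ^6e^(−6λ) · λ^36e^(−4λ) = λ^42e^(−10λ), i.e. Gamma(shape=43, rate=10).
The mode of a Gamma(a, b) with a ≥ 1 (shape–rate) is (a−1)/b = 42/10 ≈ 4.20.

λ̂_MAP = 4.20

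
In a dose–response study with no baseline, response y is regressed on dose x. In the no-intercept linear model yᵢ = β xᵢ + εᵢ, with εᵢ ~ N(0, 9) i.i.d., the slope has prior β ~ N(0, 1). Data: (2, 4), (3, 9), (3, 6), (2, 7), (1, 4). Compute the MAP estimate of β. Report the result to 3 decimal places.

β̂_MAP = 1.972

log p(β | y) = −Σ(yᵢ − βxᵢ)²/(2·9) − β²/(2·1) + const.
Setting the derivative to zero: Σxᵢ(yᵢ − βxᵢ)/9 − β/1 = 0, so β = Σxᵢyᵢ / (Σxᵢ² + σ²/τ²).
Σxᵢyᵢ = 2·4 + 3·9 + 3·6 + 2·7 + 1·4 = 71; Σxᵢ² = 27; σ²/τ² = 9.
β̂_MAP = 71 / (27 + 9) = 71/36 ≈ 1.972.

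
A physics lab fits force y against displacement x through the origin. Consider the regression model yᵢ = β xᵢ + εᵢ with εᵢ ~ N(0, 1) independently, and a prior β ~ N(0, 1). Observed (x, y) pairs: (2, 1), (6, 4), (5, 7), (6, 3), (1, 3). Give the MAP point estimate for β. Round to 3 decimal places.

β̂_MAP = 0.796

log p(β | y) = −Σ(yᵢ − βxᵢ)²/(2·1) − β²/(2·1) + const.
Setting the derivative to zero: Σxᵢ(yᵢ − βxᵢ)/1 − β/1 = 0, so β = Σxᵢyᵢ / (Σxᵢ² + σ²/τ²).
Σxᵢyᵢ = 2·1 + 6·4 + 5·7 + 6·3 + 1·3 = 82; Σxᵢ² = 102; σ²/τ² = 1.
β̂_MAP = 82 / (102 + 1) = 82/103 ≈ 0.796.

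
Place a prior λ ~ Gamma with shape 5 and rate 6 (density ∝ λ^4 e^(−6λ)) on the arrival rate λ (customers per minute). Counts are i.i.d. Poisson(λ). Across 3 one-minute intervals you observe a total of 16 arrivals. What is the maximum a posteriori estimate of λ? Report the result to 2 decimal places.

Σxᵢ = 16, n = 3.
Posterior ∝ λ^4e^(−6λ) · λ^16e^(−3λ) = λ^20e^(−9λ), i.e. Gamma(shape=21, rate=9).
The mode of a Gamma(a, b) with a ≥ 1 (shape–rate) is (a−1)/b = 20/9 ≈ 2.22.

λ̂_MAP = 2.22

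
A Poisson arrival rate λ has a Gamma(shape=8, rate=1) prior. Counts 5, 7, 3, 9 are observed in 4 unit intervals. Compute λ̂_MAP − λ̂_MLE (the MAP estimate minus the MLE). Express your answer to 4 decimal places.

MAP − MLE = 0.2000

Σxᵢ = 24. Posterior is Gamma(32, 5); MAP = (32−1)/5 = 31/5 ≈ 6.20000.
MLE = x̄ = 24/4 ≈ 6.00000.
Difference = 31/5 − 24/4 = 1/5 ≈ 0.2000.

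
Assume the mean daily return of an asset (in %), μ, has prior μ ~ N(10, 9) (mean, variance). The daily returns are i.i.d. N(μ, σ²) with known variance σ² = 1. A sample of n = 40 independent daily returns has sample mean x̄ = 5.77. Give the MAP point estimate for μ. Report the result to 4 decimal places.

μ̂_MAP = 5.7817

n = 40, x̄ = 5.77.
For a Normal prior and Normal likelihood with known variance, the posterior is Normal; its mode equals its mean, the precision-weighted average.
Prior precision 1/σ₀² = 1/9; data precision n/σ² = 40/1 = 40.
μ̂ = ((1/9)·10 + 40·5.77) / (1/9 + 40) = (10436/45)/(361/9) = 10436/1805 ≈ 5.7817.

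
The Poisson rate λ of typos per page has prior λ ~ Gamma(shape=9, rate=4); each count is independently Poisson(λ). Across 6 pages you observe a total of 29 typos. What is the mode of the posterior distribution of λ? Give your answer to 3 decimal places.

Σxᵢ = 29, n = 6.
Posterior ∝ λ^8e^(−4λ) · λ^29e^(−6λ) = λ^37e^(−10λ), i.e. Gamma(shape=38, rate=10).
The mode of a Gamma(a, b) with a ≥ 1 (shape–rate) is (a−1)/b = 37/10 ≈ 3.700.

λ̂_MAP = 3.700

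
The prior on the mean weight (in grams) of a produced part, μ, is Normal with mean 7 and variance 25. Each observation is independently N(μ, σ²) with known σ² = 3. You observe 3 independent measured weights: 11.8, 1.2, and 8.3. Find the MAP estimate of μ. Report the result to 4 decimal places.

μ̂_MAP = 7.0962

n = 3; x̄ = (11.8 + 1.2 + 8.3)/3 = 21.3/3 = 7.1.
For a Normal prior and Normal likelihood with known variance, the posterior is Normal; its mode equals its mean, the precision-weighted average.
Prior precision 1/σ₀² = 1/25 = 0.04; data precision n/σ² = 3/3 = 1.
μ̂ = (0.04·7 + 1·7.1) / (0.04 + 1) = 7.38/1.04 = 369/52 ≈ 7.0962.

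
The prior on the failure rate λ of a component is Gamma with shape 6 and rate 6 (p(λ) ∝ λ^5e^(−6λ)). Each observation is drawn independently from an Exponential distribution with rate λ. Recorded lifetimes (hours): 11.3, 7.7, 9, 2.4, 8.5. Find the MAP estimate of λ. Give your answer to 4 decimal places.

λ̂_MAP = 0.2227

The Exponential(rate=λ) likelihood is ∝ λ^n e^(−λΣtᵢ). Here n = 5 and Σtᵢ = 11.3 + 7.7 + 9 + 2.4 + 8.5 = 38.9.
Posterior ∝ λ^5e^(−6λ) · λ^5e^(−38.9λ) = λ^10e^(−44.9λ), i.e. Gamma(11, 44.9).
Mode = (a−1)/b = 10/44.9 ≈ 0.2227.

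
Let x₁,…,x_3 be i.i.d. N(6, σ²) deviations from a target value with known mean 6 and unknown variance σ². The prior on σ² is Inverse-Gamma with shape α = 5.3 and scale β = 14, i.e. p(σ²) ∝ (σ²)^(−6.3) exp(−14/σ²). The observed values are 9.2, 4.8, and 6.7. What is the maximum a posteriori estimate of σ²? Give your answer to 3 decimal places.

Sum of squared deviations about the known mean: SS = (9.2−6)² + (4.8−6)² + (6.7−6)² = 12.17.
The Normal likelihood contributes (σ²)^(−n/2) exp(−SS/(2σ²)), so the posterior is Inverse-Gamma(α + n/2, β + SS/2) = Inverse-Gamma(6.8, 20.085).
The mode of Inverse-Gamma(a, b) is b/(a+1) = 20.085/7.8 ≈ 2.575.

σ̂²_MAP = 2.575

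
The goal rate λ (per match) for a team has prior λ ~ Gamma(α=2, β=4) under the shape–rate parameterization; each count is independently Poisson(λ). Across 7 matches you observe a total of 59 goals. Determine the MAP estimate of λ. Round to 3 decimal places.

λ̂_MAP = 5.455

Σxᵢ = 59, n = 7.
Posterior ∝ λe^(−4λ) · λ^59e^(−7λ) = λ^60e^(−11λ), i.e. Gamma(shape=61, rate=11).
The mode of a Gamma(a, b) with a ≥ 1 (shape–rate) is (a−1)/b = 60/11 ≈ 5.455.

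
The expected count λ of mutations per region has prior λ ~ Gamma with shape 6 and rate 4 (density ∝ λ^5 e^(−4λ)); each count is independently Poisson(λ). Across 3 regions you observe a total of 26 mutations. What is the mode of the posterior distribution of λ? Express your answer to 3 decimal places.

Σxᵢ = 26, n = 3.
Posterior ∝ λ^5e^(−4λ) · λ^26e^(−3λ) = λ^31e^(−7λ), i.e. Gamma(shape=32, rate=7).
The mode of a Gamma(a, b) with a ≥ 1 (shape–rate) is (a−1)/b = 31/7 ≈ 4.429.

λ̂_MAP = 4.429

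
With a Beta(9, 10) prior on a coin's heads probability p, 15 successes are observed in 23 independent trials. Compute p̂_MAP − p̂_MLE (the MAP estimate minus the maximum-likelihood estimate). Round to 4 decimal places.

MAP − MLE = -0.0772

Posterior is Beta(24, 18); MAP = (24−1)/(42−2) = 23/40 ≈ 0.57500.
MLE ignores the prior: p̂_MLE = k/n = 15/23 ≈ 0.65217.
Difference = 23/40 − 15/23 = -71/920 ≈ -0.0772.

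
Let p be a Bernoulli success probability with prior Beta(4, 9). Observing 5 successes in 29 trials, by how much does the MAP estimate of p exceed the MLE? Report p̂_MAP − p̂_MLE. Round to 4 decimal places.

MAP − MLE = 0.0276

Posterior is Beta(9, 33); MAP = (9−1)/(42−2) = 8/40 ≈ 0.20000.
MLE ignores the prior: p̂_MLE = k/n = 5/29 ≈ 0.17241.
Difference = 8/40 − 5/29 = 4/145 ≈ 0.0276.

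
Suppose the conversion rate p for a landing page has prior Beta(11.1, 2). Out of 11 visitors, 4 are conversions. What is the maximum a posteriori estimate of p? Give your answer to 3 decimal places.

p̂_MAP = 0.638

Prior: Beta(11.1, 2).
Data: 4 successes in 11 trials. The binomial likelihood contributes p^4(1−p)^7, so the posterior is Beta(11.1+4, 2+7) = Beta(15.1, 9).
For Beta(a, b) with a, b > 1 the mode is (a−1)/(a+b−2) = 14.1/22.1 ≈ 0.638.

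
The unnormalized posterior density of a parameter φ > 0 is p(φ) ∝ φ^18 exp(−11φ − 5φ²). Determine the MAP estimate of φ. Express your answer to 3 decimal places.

φ̂_MAP = 0.900

ℓ'(φ) = 18/φ − 11 − 10φ. Setting this to zero and multiplying by φ: 10φ² + 11φ − 18 = 0.
φ = (−11 + √(11² + 4·10·18)) / (2·10) = (−11 + √841) / 20 = (−11 + 29)/20 = 9/10.
ℓ''(φ) = −18/φ² − 10 < 0, confirming a maximum.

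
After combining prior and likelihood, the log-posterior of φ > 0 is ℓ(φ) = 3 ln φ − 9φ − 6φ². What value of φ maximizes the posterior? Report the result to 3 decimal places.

ℓ'(φ) = 3/φ − 9 − 12φ. Setting this to zero and multiplying by φ: 12φ² + 9φ − 3 = 0.
φ = (−9 + √(9² + 4·12·3)) / (2·12) = (−9 + √225) / 24 = (−9 + 15)/24 = 1/4.
ℓ''(φ) = −3/φ² − 12 < 0, confirming a maximum.

φ̂_MAP = 0.250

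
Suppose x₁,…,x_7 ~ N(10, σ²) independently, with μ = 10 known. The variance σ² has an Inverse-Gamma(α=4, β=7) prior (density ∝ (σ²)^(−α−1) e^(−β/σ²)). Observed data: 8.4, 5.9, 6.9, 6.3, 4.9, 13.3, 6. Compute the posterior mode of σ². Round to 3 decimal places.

Sum of squared deviations about the known mean: SS = (8.4−10)² + (5.9−10)² + (6.9−10)² + (6.3−10)² + (4.9−10)² + (13.3−10)² + (6−10)² = 95.57.
The Normal likelihood contributes (σ²)^(−n/2) exp(−SS/(2σ²)), so the posterior is Inverse-Gamma(α + n/2, β + SS/2) = Inverse-Gamma(7.5, 54.785).
The mode of Inverse-Gamma(a, b) is b/(a+1) = 54.785/8.5 ≈ 6.445.

σ̂²_MAP = 6.445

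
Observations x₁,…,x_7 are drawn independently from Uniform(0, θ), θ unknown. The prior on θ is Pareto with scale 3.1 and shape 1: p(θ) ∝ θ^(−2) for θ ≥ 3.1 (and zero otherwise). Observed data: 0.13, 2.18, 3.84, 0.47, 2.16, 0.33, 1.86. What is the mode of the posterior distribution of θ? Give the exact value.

θ̂_MAP = 3.84

The Uniform(0, θ) likelihood is θ^(−n) for θ ≥ max(xᵢ), zero otherwise. Here max(xᵢ) = 3.84.
Posterior ∝ θ^(−2) · θ^(−7) = θ^(−9) on θ ≥ max(3.1, 3.84) = 3.84.
This density is strictly decreasing in θ, so the posterior mode lies at the lower boundary of the support.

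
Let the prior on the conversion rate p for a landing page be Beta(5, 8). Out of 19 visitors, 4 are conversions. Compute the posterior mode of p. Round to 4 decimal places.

p̂_MAP = 0.2667

Prior: Beta(5, 8).
Data: 4 successes in 19 trials. The binomial likelihood contributes p^4(1−p)^15, so the posterior is Beta(5+4, 8+15) = Beta(9, 23).
For Beta(a, b) with a, b > 1 the mode is (a−1)/(a+b−2) = 8/30 ≈ 0.2667.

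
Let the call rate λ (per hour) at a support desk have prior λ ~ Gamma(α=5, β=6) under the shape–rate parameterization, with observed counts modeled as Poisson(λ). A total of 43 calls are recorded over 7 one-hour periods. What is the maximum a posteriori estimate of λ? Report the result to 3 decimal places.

Σxᵢ = 43, n = 7.
Posterior ∝ λ^4e^(−6λ) · λ^43e^(−7λ) = λ^47e^(−13λ), i.e. Gamma(shape=48, rate=13).
The mode of a Gamma(a, b) with a ≥ 1 (shape–rate) is (a−1)/b = 47/13 ≈ 3.615.

λ̂_MAP = 3.615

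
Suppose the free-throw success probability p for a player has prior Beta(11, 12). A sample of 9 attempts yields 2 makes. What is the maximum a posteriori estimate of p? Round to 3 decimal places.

Prior: Beta(11, 12).
Data: 2 successes in 9 trials. The binomial likelihood contributes p^2(1−p)^7, so the posterior is Beta(11+2, 12+7) = Beta(13, 19).
For Beta(a, b) with a, b > 1 the mode is (a−1)/(a+b−2) = 12/30 ≈ 0.400.

p̂_MAP = 0.400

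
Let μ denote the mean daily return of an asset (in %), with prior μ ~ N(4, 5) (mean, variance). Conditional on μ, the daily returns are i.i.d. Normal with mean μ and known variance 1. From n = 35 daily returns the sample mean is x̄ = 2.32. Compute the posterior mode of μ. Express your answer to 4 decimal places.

n = 35, x̄ = 2.32.
For a Normal prior and Normal likelihood with known variance, the posterior is Normal; its mode equals its mean, the precision-weighted average.
Prior precision 1/σ₀² = 1/5 = 0.2; data precision n/σ² = 35/1 = 35.
μ̂ = (0.2·4 + 35·2.32) / (0.2 + 35) = 82/35.2 = 205/88 ≈ 2.3295.

μ̂_MAP = 2.3295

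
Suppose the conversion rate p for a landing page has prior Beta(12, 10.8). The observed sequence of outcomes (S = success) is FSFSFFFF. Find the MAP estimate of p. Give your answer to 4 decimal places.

Prior: Beta(12, 10.8).
Data: 2 successes in 8 trials (from the sequence). The binomial likelihood contributes p^2(1−p)^6, so the posterior is Beta(12+2, 10.8+6) = Beta(14, 16.8).
For Beta(a, b) with a, b > 1 the mode is (a−1)/(a+b−2) = 13/28.8 ≈ 0.4514.

p̂_MAP = 0.4514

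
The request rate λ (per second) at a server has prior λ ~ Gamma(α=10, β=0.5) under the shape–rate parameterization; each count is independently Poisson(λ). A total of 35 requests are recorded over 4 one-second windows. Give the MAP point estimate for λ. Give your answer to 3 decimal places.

λ̂_MAP = 9.778

Σxᵢ = 35, n = 4.
Posterior ∝ λ^9e^(−0.5λ) · λ^35e^(−4λ) = λ^44e^(−4.5λ), i.e. Gamma(shape=45, rate=4.5).
The mode of a Gamma(a, b) with a ≥ 1 (shape–rate) is (a−1)/b = 44/4.5 ≈ 9.778.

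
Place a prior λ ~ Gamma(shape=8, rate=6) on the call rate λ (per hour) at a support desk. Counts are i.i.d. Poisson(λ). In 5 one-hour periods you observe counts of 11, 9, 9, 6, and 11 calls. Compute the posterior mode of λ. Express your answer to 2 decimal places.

λ̂_MAP = 4.82

Σxᵢ = 11+9+9+6+11 = 46, with n = 5.
Posterior ∝ λ^7e^(−6λ) · λ^46e^(−5λ) = λ^53e^(−11λ), i.e. Gamma(shape=54, rate=11).
The mode of a Gamma(a, b) with a ≥ 1 (shape–rate) is (a−1)/b = 53/11 ≈ 4.82.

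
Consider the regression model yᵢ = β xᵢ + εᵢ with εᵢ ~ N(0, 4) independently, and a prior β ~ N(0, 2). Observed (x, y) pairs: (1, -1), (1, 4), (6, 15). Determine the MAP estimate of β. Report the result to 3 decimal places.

log p(β | y) = −Σ(yᵢ − βxᵢ)²/(2·4) − β²/(2·2) + const.
Setting the derivative to zero: Σxᵢ(yᵢ − βxᵢ)/4 − β/2 = 0, so β = Σxᵢyᵢ / (Σxᵢ² + σ²/τ²).
Σxᵢyᵢ = 1·(-1) + 1·4 + 6·15 = 93; Σxᵢ² = 38; σ²/τ² = 2.
β̂_MAP = 93 / (38 + 2) = 93/40 ≈ 2.325.

β̂_MAP = 2.325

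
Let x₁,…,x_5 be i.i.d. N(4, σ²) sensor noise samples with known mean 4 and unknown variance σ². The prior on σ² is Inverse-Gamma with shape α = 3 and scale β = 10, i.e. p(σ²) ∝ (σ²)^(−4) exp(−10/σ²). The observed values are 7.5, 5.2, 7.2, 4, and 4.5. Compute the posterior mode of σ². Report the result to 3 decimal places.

Sum of squared deviations about the known mean: SS = (7.5−4)² + (5.2−4)² + (7.2−4)² + (4−4)² + (4.5−4)² = 24.18.
The Normal likelihood contributes (σ²)^(−n/2) exp(−SS/(2σ²)), so the posterior is Inverse-Gamma(α + n/2, β + SS/2) = Inverse-Gamma(5.5, 22.09).
The mode of Inverse-Gamma(a, b) is b/(a+1) = 22.09/6.5 ≈ 3.398.

σ̂²_MAP = 3.398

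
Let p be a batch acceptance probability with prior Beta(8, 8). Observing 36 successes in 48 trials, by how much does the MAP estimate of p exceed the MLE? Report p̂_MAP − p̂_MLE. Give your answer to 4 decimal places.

Posterior is Beta(44, 20); MAP = (44−1)/(64−2) = 43/62 ≈ 0.69355.
MLE ignores the prior: p̂_MLE = k/n = 36/48 ≈ 0.75000.
Difference = 43/62 − 36/48 = -7/124 ≈ -0.0565.

MAP − MLE = -0.0565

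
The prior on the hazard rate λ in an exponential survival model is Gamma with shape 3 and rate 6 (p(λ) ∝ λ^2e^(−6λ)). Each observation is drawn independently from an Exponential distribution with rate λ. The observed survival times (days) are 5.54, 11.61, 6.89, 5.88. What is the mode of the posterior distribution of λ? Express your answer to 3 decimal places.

The Exponential(rate=λ) likelihood is ∝ λ^n e^(−λΣtᵢ). Here n = 4 and Σtᵢ = 5.54 + 11.61 + 6.89 + 5.88 = 29.92.
Posterior ∝ λ^2e^(−6λ) · λ^4e^(−29.92λ) = λ^6e^(−35.92λ), i.e. Gamma(7, 35.92).
Mode = (a−1)/b = 6/35.92 ≈ 0.167.

λ̂_MAP = 0.167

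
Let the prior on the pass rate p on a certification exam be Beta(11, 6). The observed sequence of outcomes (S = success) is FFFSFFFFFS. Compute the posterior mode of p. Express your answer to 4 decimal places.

p̂_MAP = 0.4800

Prior: Beta(11, 6).
Data: 2 successes in 10 trials (from the sequence). The binomial likelihood contributes p^2(1−p)^8, so the posterior is Beta(11+2, 6+8) = Beta(13, 14).
For Beta(a, b) with a, b > 1 the mode is (a−1)/(a+b−2) = 12/25 ≈ 0.4800.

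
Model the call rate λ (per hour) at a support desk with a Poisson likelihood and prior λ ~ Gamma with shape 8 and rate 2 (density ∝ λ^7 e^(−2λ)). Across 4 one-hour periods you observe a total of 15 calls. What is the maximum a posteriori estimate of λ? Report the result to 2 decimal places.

Σxᵢ = 15, n = 4.
Posterior ∝ λ^7e^(−2λ) · λ^15e^(−4λ) = λ^22e^(−6λ), i.e. Gamma(shape=23, rate=6).
The mode of a Gamma(a, b) with a ≥ 1 (shape–rate) is (a−1)/b = 22/6 ≈ 3.67.

λ̂_MAP = 3.67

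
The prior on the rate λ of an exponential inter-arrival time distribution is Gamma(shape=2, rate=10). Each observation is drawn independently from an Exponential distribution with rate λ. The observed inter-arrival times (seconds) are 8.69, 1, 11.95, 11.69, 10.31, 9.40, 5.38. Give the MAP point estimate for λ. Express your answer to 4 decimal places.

λ̂_MAP = 0.1169

The Exponential(rate=λ) likelihood is ∝ λ^n e^(−λΣtᵢ). Here n = 7 and Σtᵢ = 8.69 + 1 + 11.95 + 11.69 + 10.31 + 9.40 + 5.38 = 58.42.
Posterior ∝ λe^(−10λ) · λ^7e^(−58.42λ) = λ^8e^(−68.42λ), i.e. Gamma(9, 68.42).
Mode = (a−1)/b = 8/68.42 ≈ 0.1169.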